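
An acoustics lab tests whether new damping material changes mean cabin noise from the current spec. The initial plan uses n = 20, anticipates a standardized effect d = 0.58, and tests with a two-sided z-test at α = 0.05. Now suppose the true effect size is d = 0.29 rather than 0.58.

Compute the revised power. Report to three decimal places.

With d = 0.29: δ = d·√n = 0.29 × √20 = 1.2969. Critical value z_{0.025} = 1.960.
Revised power = Φ(δ − 1.960) + Φ(−δ − 1.960) = Φ(-0.663) + Φ(-3.257) = 0.2537 + 0.0006 = 0.2542.

Power ≈ 0.254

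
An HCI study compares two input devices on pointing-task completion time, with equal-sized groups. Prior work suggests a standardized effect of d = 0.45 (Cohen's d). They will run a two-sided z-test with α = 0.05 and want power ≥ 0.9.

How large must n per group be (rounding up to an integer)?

Set Φ(δ − 1.960) = 0.9; then δ − 1.960 = Φ⁻¹(0.9) = 1.282, giving δ = 3.242.
(The Φ(−δ − z_{α/2}) term is vanishingly small for δ > 0 and is dropped in the standard sample-size formula.)
δ = d·√(n/2) ⇒ n = 2(δ/d)² = 2 × (3.242 / 0.45)² = 103.78.
Round up to the next whole unit.

n = 104 per group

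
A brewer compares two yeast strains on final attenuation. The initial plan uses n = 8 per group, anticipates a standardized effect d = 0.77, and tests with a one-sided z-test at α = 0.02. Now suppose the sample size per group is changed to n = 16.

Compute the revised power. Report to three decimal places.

With n = 16 per group: δ = d·√(n/2) = 0.77 × √(16/2) = 2.1779. Critical value z_{0.02} = 2.054.
Revised power = P(Z > 2.054 − δ) = Φ(0.124) = 0.5494.

Power ≈ 0.549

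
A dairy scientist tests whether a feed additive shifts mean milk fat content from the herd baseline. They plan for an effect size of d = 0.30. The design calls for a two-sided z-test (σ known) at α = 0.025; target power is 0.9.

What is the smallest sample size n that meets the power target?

For power 0.9 need Φ(δ − z_{0.0125}) = 0.9, so δ = z_{0.0125} + z_{0.10} = 2.241 + 1.282 = 3.523.
(For δ > 0 the lower-tail rejection region contributes negligibly to power, so the one-term inversion is standard.)
δ = d·√n ⇒ n = (δ/d)² = (3.523 / 0.30)² = 137.90.
Round up to the next whole unit.

n = 138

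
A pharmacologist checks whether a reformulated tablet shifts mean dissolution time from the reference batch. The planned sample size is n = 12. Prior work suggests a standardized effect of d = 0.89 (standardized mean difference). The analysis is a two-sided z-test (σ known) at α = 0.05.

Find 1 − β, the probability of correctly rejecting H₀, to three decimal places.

Power ≈ 0.869

Noncentrality parameter: λ = d·√n = 0.89 × √12 = 3.0831
Two-sided α = 0.05 → critical value z_{0.025} = 1.960.
Power = Φ(λ − 1.960) + Φ(−λ − 1.960) = Φ(1.123) + Φ(-5.043) = 0.8693 + 0.0000 = 0.8693.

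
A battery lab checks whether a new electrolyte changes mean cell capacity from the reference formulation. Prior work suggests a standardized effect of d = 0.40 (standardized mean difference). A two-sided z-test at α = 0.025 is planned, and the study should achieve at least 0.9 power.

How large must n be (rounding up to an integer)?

n = 78

For power 0.9 need Φ(δ − z_{0.0125}) = 0.9, so δ = z_{0.0125} + z_{0.10} = 2.241 + 1.282 = 3.523.
(The Φ(−δ − z_{α/2}) term is vanishingly small for δ > 0 and is dropped in the standard sample-size formula.)
δ = d·√n ⇒ n = (δ/d)² = (3.523 / 0.40)² = 77.57.
Rounding up, n = 78.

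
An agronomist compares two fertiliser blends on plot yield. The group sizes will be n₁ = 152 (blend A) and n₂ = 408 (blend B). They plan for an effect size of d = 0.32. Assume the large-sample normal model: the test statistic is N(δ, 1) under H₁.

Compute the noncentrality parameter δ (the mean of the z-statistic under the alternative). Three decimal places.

δ = d / √(1/n₁ + 1/n₂) = 0.32 / √(1/152 + 1/408) = 3.3675

δ ≈ 3.368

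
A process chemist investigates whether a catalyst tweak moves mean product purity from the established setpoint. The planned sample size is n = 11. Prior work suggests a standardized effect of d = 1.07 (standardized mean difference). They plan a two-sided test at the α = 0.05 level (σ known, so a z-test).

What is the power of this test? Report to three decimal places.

Power ≈ 0.944

Noncentrality parameter: λ = d·√n = 1.07 × √11 = 3.5488
Critical value for a two-sided test at α = 0.05: z_{α/2} = 1.960.
Power = Φ(λ − 1.960) + Φ(−λ − 1.960) = Φ(1.589) + Φ(-5.509) = 0.9439 + 0.0000 = 0.9440.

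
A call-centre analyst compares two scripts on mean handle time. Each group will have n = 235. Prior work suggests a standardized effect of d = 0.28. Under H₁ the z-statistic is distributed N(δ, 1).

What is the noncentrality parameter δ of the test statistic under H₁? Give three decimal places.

δ ≈ 3.035

The noncentrality parameter scales effect size by the design's sample-size factor: δ = d·√(n/2) = 0.28 × √(235/2) = 3.0351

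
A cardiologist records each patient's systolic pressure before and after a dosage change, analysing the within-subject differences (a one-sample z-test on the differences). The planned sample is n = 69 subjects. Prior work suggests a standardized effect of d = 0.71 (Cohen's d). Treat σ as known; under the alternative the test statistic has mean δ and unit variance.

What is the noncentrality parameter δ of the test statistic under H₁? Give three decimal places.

The noncentrality parameter scales effect size by the design's sample-size factor: δ = d·√n = 0.71 × √69 = 5.8977

δ ≈ 5.898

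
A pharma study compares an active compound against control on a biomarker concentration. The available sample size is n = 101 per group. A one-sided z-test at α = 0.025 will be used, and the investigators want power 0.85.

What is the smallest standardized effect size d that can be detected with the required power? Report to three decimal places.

Required noncentrality: δ = z_{0.025} + z_{0.15} = 1.960 + 1.036 = 2.996.
δ = d·√(n/2) ⇒ d = δ/√(n/2) = 2.996/√(101/2) = 0.4217.

d ≈ 0.422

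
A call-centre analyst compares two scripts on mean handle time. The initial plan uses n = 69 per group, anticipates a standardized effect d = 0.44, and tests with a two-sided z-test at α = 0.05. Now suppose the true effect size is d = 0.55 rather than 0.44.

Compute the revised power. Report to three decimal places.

Power ≈ 0.898

With d = 0.55: δ = d·√(n/2) = 0.55 × √(69/2) = 3.2305. Critical value z_{0.025} = 1.960.
Revised power = Φ(δ − 1.960) + Φ(−δ − 1.960) = Φ(1.271) + Φ(-5.190) = 0.8981 + 0.0000 = 0.8981.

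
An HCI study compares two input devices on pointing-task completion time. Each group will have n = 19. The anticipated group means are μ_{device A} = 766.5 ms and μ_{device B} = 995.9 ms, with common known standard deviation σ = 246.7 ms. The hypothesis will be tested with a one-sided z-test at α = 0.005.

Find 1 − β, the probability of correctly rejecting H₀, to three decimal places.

Standardized effect: d = |μ_{device A} − μ_{device B}| / σ = |766.5 − 995.9| / 246.7 = 0.9299
Noncentrality parameter: δ = d·√(n/2) = 0.9299 × √(19/2) = 2.8661
One-sided α = 0.005 → critical value z_{0.005} = 2.576.
Power = P(Z > 2.576 − δ) = Φ(0.290) = 0.6142.

Power ≈ 0.614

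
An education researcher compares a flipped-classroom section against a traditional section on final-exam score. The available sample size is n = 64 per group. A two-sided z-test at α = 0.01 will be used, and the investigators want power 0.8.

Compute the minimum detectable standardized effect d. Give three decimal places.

Required noncentrality: δ = z_{0.005} + z_{0.20} = 2.576 + 0.842 = 3.417.
(Lower-tail contribution to power is negligible for δ > 0.)
δ = d·√(n/2) ⇒ d = δ/√(n/2) = 3.417/√(64/2) = 0.6041.

d ≈ 0.604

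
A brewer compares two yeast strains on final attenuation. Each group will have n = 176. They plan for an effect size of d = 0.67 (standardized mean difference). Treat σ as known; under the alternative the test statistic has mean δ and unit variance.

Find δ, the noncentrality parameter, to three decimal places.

δ ≈ 6.285

δ = d·√(n/2) = 0.67 × √(176/2) = 6.2852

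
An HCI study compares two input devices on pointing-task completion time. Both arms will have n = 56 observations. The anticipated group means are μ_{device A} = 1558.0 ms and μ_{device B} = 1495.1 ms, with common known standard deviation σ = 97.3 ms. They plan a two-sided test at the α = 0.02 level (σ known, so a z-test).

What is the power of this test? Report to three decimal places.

Power ≈ 0.863

Standardized effect: d = |μ_{device A} − μ_{device B}| / σ = |1558.0 − 1495.1| / 97.3 = 0.6465
Noncentrality parameter: λ = d·√(n/2) = 0.6465 × √(56/2) = 3.4207
Two-sided α = 0.02 → critical value z_{0.01} = 2.326.
Power = Φ(λ − 2.326) + Φ(−λ − 2.326) = Φ(1.094) + Φ(-5.747) = 0.8631 + 0.0000 = 0.8631.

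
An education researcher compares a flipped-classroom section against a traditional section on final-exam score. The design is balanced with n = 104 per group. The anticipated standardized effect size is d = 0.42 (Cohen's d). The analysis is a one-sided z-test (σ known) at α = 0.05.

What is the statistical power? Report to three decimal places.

Power ≈ 0.917

Noncentrality parameter: δ = d·√(n/2) = 0.42 × √(104/2) = 3.0287
Critical value for a one-sided test at α = 0.05: z_α = 1.645.
Power = Φ(δ − 1.645) = Φ(1.384) = 0.9168.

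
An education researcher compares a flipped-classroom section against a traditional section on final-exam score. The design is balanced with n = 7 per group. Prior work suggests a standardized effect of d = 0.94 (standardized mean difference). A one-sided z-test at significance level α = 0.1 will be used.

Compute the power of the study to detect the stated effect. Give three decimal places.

Noncentrality parameter: δ = d·√(n/2) = 0.94 × √(7/2) = 1.7586
One-sided α = 0.1 → critical value z_{0.1} = 1.282.
Power = P(Z > 1.282 − δ) = Φ(0.477) = 0.6833.

Power ≈ 0.683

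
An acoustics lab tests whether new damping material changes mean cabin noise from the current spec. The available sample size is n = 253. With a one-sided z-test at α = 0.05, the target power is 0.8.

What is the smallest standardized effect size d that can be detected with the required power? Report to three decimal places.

Need Φ(δ − 1.645) = 0.8, so δ = 1.645 + 0.842 = 2.486.
δ = d·√n ⇒ d = δ/√n = 2.486/√253 = 0.1563.

d ≈ 0.156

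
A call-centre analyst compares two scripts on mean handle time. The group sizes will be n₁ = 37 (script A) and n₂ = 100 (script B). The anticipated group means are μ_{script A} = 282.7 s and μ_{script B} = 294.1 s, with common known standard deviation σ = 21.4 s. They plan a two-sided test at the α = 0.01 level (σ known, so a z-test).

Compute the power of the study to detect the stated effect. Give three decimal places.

Standardized effect: d = |μ_{script A} − μ_{script B}| / σ = |282.7 − 294.1| / 21.4 = 0.5327
Noncentrality parameter: δ = d / √(1/n₁ + 1/n₂) = 0.5327 / √(1/37 + 1/100) = 2.7684
Two-sided α = 0.01 → critical value z_{0.005} = 2.576.
Power = Φ(δ − 2.576) + Φ(−δ − 2.576) = Φ(0.193) + Φ(-5.344) = 0.5764 + 0.0000 = 0.5764.

Power ≈ 0.576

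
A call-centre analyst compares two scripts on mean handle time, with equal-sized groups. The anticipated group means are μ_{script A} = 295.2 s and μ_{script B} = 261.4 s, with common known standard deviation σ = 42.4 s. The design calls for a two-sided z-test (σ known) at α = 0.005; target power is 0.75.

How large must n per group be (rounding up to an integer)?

n = 39 per group

Standardized effect: d = |μ_{script A} − μ_{script B}| / σ = |295.2 − 261.4| / 42.4 = 0.7972
For power 0.75 need Φ(δ − z_{0.0025}) = 0.75, so δ = z_{0.0025} + z_{0.25} = 2.807 + 0.674 = 3.482.
(Ignoring the negligible lower-tail rejection probability gives the usual closed-form inversion.)
δ = d·√(n/2) ⇒ n = 2(δ/d)² = 2 × (3.482 / 0.7972)² = 38.15.
Round up to the next whole unit.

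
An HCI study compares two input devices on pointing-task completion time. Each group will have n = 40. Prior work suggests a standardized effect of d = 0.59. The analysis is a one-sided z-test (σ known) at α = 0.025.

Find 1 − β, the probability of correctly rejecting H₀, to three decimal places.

Noncentrality parameter: δ = d·√(n/2) = 0.59 × √(40/2) = 2.6386
One-sided α = 0.025 → critical value z_{0.025} = 1.960.
Power = Φ(δ − 1.960) = Φ(0.679) = 0.7513.

Power ≈ 0.751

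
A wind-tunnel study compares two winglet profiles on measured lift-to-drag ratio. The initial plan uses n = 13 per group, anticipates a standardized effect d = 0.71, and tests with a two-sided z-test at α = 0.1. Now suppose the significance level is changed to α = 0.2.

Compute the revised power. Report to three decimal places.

Power ≈ 0.702

δ = d·√(n/2) = 0.71 × √(13/2) = 1.8102 (unchanged). New critical value: z_{0.1} = 1.282.
Revised power = Φ(δ − 1.282) + Φ(−δ − 1.282) = Φ(0.529) + Φ(-3.092) = 0.7015 + 0.0010 = 0.7025.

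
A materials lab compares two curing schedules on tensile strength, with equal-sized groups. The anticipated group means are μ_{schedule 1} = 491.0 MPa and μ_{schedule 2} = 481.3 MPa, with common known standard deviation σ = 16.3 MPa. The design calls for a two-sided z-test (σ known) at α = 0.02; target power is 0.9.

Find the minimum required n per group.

Standardized effect: d = |μ_{schedule 1} − μ_{schedule 2}| / σ = |491.0 − 481.3| / 16.3 = 0.5951
Set Φ(δ − 2.326) = 0.9; then δ − 2.326 = Φ⁻¹(0.9) = 1.282, giving δ = 3.608.
(Ignoring the negligible lower-tail rejection probability gives the usual closed-form inversion.)
δ = d·√(n/2) ⇒ n = 2(δ/d)² = 2 × (3.608 / 0.5951)² = 73.51.
Rounding up, n = 74 per group.

n = 74 per group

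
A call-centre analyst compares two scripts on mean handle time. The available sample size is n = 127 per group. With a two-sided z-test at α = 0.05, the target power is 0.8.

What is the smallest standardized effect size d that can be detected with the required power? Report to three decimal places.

d ≈ 0.352

Need Φ(δ − 1.960) = 0.8, so δ = 1.960 + 0.842 = 2.802.
(Lower-tail contribution to power is negligible for δ > 0.)
δ = d·√(n/2) ⇒ d = δ/√(n/2) = 2.802/√(127/2) = 0.3516.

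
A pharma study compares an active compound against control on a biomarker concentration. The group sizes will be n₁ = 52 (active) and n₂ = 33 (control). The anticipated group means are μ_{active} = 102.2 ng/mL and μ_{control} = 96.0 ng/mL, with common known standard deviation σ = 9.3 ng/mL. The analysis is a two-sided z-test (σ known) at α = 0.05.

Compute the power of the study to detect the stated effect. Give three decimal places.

Power ≈ 0.850

Standardized effect: d = |μ_{active} − μ_{control}| / σ = |102.2 − 96.0| / 9.3 = 0.6667
Noncentrality parameter: δ = d / √(1/n₁ + 1/n₂) = 0.6667 / √(1/52 + 1/33) = 2.9954
Two-sided α = 0.05 → critical value z_{0.025} = 1.960.
Power = Φ(δ − 1.960) + Φ(−δ − 1.960) = Φ(1.035) + Φ(-4.955) = 0.8498 + 0.0000 = 0.8498.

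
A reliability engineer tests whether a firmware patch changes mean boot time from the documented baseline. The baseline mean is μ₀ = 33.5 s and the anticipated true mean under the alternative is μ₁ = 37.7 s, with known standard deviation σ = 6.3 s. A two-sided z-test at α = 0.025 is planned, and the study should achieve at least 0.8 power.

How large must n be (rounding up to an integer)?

n = 22

Standardized effect: d = |μ₁ − μ₀| / σ = |37.7 − 33.5| / 6.3 = 0.6667
For power 0.8 need Φ(δ − z_{0.0125}) = 0.8, so δ = z_{0.0125} + z_{0.20} = 2.241 + 0.842 = 3.083.
(Ignoring the negligible lower-tail rejection probability gives the usual closed-form inversion.)
δ = d·√n ⇒ n = (δ/d)² = (3.083 / 0.6667)² = 21.39.
Round up to the next whole unit.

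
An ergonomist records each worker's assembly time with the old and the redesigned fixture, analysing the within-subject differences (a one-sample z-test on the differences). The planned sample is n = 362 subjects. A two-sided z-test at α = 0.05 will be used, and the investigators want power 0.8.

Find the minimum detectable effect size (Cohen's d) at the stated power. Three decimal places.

Need Φ(δ − 1.960) = 0.8, so δ = 1.960 + 0.842 = 2.802.
(The second rejection-region term Φ(−δ − z_{α/2}) is negligible and dropped.)
δ = d·√n ⇒ d = δ/√n = 2.802/√362 = 0.1472.

d ≈ 0.147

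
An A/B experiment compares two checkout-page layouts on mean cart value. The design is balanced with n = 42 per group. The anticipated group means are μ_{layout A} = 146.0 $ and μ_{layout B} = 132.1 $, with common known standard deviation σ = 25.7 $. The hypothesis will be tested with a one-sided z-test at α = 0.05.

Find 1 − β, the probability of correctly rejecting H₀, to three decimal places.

Standardized effect: d = |μ_{layout A} − μ_{layout B}| / σ = |146.0 − 132.1| / 25.7 = 0.5409
Noncentrality parameter: δ = d·√(n/2) = 0.5409 × √(42/2) = 2.4785
Critical value for a one-sided test at α = 0.05: z_α = 1.645.
Power = Φ(δ − 1.645) = Φ(0.834) = 0.7978.

Power ≈ 0.798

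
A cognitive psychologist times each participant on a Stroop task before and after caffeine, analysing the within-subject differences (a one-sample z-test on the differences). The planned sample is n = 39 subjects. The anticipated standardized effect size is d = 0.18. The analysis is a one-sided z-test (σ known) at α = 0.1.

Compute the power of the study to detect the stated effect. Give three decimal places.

Noncentrality parameter: δ = d·√n = 0.18 × √39 = 1.1241
One-sided α = 0.1 → critical value z_{0.1} = 1.282.
Power = P(Z > 1.282 − δ) = Φ(-0.157) = 0.4374.

Power ≈ 0.437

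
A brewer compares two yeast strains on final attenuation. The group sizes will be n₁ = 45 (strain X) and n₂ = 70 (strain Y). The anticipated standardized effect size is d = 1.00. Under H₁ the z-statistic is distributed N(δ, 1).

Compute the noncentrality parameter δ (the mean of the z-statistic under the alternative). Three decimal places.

δ ≈ 5.234

δ = d / √(1/n₁ + 1/n₂) = 1.00 / √(1/45 + 1/70) = 5.2337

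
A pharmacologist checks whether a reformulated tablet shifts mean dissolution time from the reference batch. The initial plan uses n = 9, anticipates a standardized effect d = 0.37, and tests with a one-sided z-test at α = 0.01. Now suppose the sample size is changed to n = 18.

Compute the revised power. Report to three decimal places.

Power ≈ 0.225

With n = 18: δ = d·√n = 0.37 × √18 = 1.5698. Critical value z_{0.01} = 2.326.
Revised power = P(Z > 2.326 − δ) = Φ(-0.757) = 0.2247.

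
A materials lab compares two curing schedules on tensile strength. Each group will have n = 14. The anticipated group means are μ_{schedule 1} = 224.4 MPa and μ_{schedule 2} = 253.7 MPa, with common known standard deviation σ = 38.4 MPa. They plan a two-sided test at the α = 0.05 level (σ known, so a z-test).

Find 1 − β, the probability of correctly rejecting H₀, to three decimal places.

Power ≈ 0.523

Standardized effect: d = |μ_{schedule 1} − μ_{schedule 2}| / σ = |224.4 − 253.7| / 38.4 = 0.7630
Noncentrality parameter: δ = d·√(n/2) = 0.7630 × √(14/2) = 2.0188
Critical value for a two-sided test at α = 0.05: z_{α/2} = 1.960.
Power = Φ(δ − 1.960) + Φ(−δ − 1.960) = Φ(0.059) + Φ(-3.979) = 0.5234 + 0.0000 = 0.5235.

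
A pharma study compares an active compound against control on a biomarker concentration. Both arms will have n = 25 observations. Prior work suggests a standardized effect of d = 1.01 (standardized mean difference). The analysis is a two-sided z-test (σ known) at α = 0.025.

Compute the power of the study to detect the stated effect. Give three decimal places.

Power ≈ 0.908

Noncentrality parameter: δ = d·√(n/2) = 1.01 × √(25/2) = 3.5709
Critical value for a two-sided test at α = 0.025: z_{α/2} = 2.241.
Power = Φ(δ − 2.241) + Φ(−δ − 2.241) = Φ(1.329) + Φ(-5.812) = 0.9082 + 0.0000 = 0.9082.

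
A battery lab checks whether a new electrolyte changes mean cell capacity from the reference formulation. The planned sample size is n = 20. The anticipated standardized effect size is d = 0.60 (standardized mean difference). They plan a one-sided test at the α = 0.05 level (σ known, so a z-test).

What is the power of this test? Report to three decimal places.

Noncentrality parameter: δ = d·√n = 0.60 × √20 = 2.6833
One-sided α = 0.05 → critical value z_{0.05} = 1.645.
Power = Φ(δ − 1.645) = Φ(1.038) = 0.8505.

Power ≈ 0.850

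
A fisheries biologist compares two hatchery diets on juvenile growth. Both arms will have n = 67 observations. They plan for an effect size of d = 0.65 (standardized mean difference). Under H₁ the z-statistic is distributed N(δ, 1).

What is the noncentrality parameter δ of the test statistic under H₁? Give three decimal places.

δ ≈ 3.762

The noncentrality parameter scales effect size by the design's sample-size factor: δ = d·√(n/2) = 0.65 × √(67/2) = 3.7621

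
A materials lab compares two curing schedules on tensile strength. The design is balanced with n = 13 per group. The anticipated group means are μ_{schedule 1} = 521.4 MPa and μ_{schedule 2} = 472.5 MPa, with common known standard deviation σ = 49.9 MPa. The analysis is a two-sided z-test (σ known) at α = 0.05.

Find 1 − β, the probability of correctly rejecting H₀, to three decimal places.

Standardized effect: d = |μ_{schedule 1} − μ_{schedule 2}| / σ = |521.4 − 472.5| / 49.9 = 0.9800
Noncentrality parameter: δ = d·√(n/2) = 0.9800 × √(13/2) = 2.4984
Critical value for a two-sided test at α = 0.05: z_{α/2} = 1.960.
Power = Φ(δ − 1.960) + Φ(−δ − 1.960) = Φ(0.538) + Φ(-4.458) = 0.7049 + 0.0000 = 0.7049.

Power ≈ 0.705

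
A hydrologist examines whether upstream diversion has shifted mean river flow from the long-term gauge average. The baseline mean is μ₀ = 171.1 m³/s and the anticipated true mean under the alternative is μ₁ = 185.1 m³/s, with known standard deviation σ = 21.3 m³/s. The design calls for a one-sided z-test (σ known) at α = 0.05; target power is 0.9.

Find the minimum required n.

n = 20

Standardized effect: d = |μ₁ − μ₀| / σ = |185.1 − 171.1| / 21.3 = 0.6573
For power 0.9 need Φ(δ − z_{0.05}) = 0.9, so δ = z_{0.05} + z_{0.10} = 1.645 + 1.282 = 2.926.
δ = d·√n ⇒ n = (δ/d)² = (2.926 / 0.6573)² = 19.82.
Rounding up, n = 20.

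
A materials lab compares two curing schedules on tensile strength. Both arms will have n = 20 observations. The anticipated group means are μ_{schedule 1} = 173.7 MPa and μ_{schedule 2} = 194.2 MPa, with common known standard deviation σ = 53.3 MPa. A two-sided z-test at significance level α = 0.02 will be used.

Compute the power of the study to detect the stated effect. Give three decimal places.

Standardized effect: d = |μ_{schedule 1} − μ_{schedule 2}| / σ = |173.7 − 194.2| / 53.3 = 0.3846
Noncentrality parameter: δ = d·√(n/2) = 0.3846 × √(20/2) = 1.2163
Two-sided α = 0.02 → critical value z_{0.01} = 2.326.
Power = Φ(δ − 2.326) + Φ(−δ − 2.326) = Φ(-1.110) + Φ(-3.543) = 0.1335 + 0.0002 = 0.1337.

Power ≈ 0.134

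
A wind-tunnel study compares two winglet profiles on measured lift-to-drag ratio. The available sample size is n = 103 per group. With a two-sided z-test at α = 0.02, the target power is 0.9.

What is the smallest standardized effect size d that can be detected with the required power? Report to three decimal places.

d ≈ 0.503

Need Φ(δ − 2.326) = 0.9, so δ = 2.326 + 1.282 = 3.608.
(Lower-tail contribution to power is negligible for δ > 0.)
δ = d·√(n/2) ⇒ d = δ/√(n/2) = 3.608/√(103/2) = 0.5027.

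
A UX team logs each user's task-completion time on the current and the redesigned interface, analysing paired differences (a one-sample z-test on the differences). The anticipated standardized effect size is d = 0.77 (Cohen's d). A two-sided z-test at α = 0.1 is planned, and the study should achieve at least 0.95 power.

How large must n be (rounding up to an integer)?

n = 19

For power 0.95 need Φ(δ − z_{0.05}) = 0.95, so δ = z_{0.05} + z_{0.05} = 1.645 + 1.645 = 3.290.
(Ignoring the negligible lower-tail rejection probability gives the usual closed-form inversion.)
δ = d·√n ⇒ n = (δ/d)² = (3.290 / 0.77)² = 18.25.
Rounding up, n = 19.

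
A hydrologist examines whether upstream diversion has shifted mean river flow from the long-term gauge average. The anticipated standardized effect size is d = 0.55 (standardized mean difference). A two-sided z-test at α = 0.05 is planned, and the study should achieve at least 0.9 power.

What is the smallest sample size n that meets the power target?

n = 35

Set Φ(δ − 1.960) = 0.9; then δ − 1.960 = Φ⁻¹(0.9) = 1.282, giving δ = 3.242.
(Ignoring the negligible lower-tail rejection probability gives the usual closed-form inversion.)
δ = d·√n ⇒ n = (δ/d)² = (3.242 / 0.55)² = 34.74.
Round up to the next whole unit.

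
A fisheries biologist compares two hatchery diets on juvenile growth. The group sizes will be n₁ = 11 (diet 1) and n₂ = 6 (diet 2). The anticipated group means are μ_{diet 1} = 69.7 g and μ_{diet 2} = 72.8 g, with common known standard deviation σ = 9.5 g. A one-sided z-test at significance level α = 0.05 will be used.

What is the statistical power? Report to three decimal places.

Standardized effect: d = |μ_{diet 1} − μ_{diet 2}| / σ = |69.7 − 72.8| / 9.5 = 0.3263
Noncentrality parameter: δ = d / √(1/n₁ + 1/n₂) = 0.3263 / √(1/11 + 1/6) = 0.6430
Critical value for a one-sided test at α = 0.05: z_α = 1.645.
Power = Φ(δ − 1.645) = Φ(-1.002) = 0.1582.

Power ≈ 0.158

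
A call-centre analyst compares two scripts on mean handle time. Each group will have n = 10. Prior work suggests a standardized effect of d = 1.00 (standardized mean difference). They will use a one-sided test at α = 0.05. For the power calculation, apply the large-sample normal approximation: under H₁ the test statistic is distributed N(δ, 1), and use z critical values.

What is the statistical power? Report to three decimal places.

Noncentrality parameter: δ = d·√(n/2) = 1.00 × √(10/2) = 2.2361
Critical value for a one-sided test at α = 0.05: z_α = 1.645.
Power = P(Z > 1.645 − δ) = Φ(0.591) = 0.7228.

Power ≈ 0.723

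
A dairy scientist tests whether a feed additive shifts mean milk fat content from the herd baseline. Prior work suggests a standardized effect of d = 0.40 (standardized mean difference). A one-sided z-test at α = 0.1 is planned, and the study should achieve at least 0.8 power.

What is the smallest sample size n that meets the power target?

n = 29

Set Φ(δ − 1.282) = 0.8; then δ − 1.282 = Φ⁻¹(0.8) = 0.842, giving δ = 2.123.
δ = d·√n ⇒ n = (δ/d)² = (2.123 / 0.40)² = 28.17.
Round up to the next whole unit.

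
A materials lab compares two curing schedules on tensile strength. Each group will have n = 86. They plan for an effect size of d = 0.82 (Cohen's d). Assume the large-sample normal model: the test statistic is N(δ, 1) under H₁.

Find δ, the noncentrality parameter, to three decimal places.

The noncentrality parameter scales effect size by the design's sample-size factor: δ = d·√(n/2) = 0.82 × √(86/2) = 5.3771

δ ≈ 5.377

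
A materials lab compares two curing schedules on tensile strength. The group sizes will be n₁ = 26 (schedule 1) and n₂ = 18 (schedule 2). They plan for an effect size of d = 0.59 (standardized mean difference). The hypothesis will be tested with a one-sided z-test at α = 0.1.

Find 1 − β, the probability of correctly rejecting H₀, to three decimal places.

Power ≈ 0.740

Noncentrality parameter: δ = d / √(1/n₁ + 1/n₂) = 0.59 / √(1/26 + 1/18) = 1.9242
Critical value for a one-sided test at α = 0.1: z_α = 1.282.
Power = P(Z > 1.282 − δ) = Φ(0.643) = 0.7398.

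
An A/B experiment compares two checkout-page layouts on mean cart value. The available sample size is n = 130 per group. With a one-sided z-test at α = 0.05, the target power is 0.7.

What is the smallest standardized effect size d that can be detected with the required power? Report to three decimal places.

d ≈ 0.269

Need Φ(δ − 1.645) = 0.7, so δ = 1.645 + 0.524 = 2.169.
δ = d·√(n/2) ⇒ d = δ/√(n/2) = 2.169/√(130/2) = 0.2691.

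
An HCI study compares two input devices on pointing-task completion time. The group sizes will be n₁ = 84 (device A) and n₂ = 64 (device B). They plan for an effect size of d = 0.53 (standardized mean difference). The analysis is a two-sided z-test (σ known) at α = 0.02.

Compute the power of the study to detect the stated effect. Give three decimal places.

Noncentrality parameter: δ = d / √(1/n₁ + 1/n₂) = 0.53 / √(1/84 + 1/64) = 3.1943
Two-sided α = 0.02 → critical value z_{0.01} = 2.326.
Power = Φ(δ − 2.326) + Φ(−δ − 2.326) = Φ(0.868) + Φ(-5.521) = 0.8073 + 0.0000 = 0.8073.

Power ≈ 0.807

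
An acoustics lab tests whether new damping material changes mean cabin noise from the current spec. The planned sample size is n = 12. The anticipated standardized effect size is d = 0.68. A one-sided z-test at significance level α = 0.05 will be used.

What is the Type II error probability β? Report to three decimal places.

Noncentrality parameter: δ = d·√n = 0.68 × √12 = 2.3556
One-sided α = 0.05 → critical value z_{0.05} = 1.645.
Power = P(Z > 1.645 − δ) = Φ(0.711) = 0.7614.
Type II error: β = 1 − power = 1 − 0.7614 = 0.2386.

β ≈ 0.239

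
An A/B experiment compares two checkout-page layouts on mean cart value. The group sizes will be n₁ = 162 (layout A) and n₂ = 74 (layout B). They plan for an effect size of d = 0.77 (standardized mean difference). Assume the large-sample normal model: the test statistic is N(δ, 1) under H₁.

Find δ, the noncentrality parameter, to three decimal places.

δ ≈ 5.488

The noncentrality parameter scales effect size by the design's sample-size factor: δ = d / √(1/n₁ + 1/n₂) = 0.77 / √(1/162 + 1/74) = 5.4879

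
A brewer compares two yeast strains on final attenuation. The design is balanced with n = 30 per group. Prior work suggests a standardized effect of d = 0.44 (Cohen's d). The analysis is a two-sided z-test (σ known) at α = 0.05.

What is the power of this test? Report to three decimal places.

Power ≈ 0.399

Noncentrality parameter: δ = d·√(n/2) = 0.44 × √(30/2) = 1.7041
Two-sided α = 0.05 → critical value z_{0.025} = 1.960.
Power = Φ(δ − 1.960) + Φ(−δ − 1.960) = Φ(-0.256) + Φ(-3.664) = 0.3990 + 0.0001 = 0.3992.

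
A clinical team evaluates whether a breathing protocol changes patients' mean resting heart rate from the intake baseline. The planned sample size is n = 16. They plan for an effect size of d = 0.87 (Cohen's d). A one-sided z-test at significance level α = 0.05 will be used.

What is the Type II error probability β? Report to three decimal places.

β ≈ 0.033

Noncentrality parameter: δ = d·√n = 0.87 × √16 = 3.4800
Critical value for a one-sided test at α = 0.05: z_α = 1.645.
Power = P(Z > 1.645 − δ) = Φ(1.835) = 0.9668.
Type II error: β = 1 − power = 1 − 0.9668 = 0.0332.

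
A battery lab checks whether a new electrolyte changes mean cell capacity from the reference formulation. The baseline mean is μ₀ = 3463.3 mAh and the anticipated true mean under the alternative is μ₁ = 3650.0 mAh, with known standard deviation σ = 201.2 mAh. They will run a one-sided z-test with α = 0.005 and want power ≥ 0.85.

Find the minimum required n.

n = 16

Standardized effect: d = |μ₁ − μ₀| / σ = |3650.0 − 3463.3| / 201.2 = 0.9279
For power 0.85 need Φ(δ − z_{0.005}) = 0.85, so δ = z_{0.005} + z_{0.15} = 2.576 + 1.036 = 3.612.
δ = d·√n ⇒ n = (δ/d)² = (3.612 / 0.9279)² = 15.15.
Round up to the next whole unit.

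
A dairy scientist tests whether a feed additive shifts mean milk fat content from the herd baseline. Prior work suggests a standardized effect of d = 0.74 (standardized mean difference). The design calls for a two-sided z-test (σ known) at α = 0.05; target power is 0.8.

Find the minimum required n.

For power 0.8 need Φ(δ − z_{0.025}) = 0.8, so δ = z_{0.025} + z_{0.20} = 1.960 + 0.842 = 2.802.
(For δ > 0 the lower-tail rejection region contributes negligibly to power, so the one-term inversion is standard.)
δ = d·√n ⇒ n = (δ/d)² = (2.802 / 0.74)² = 14.33.
Round up to the next whole unit.

n = 15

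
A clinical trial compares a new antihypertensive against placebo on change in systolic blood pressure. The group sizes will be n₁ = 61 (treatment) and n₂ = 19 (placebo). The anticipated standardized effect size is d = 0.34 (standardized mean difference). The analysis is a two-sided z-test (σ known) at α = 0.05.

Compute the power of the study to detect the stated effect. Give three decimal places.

Power ≈ 0.253

Noncentrality parameter: λ = d / √(1/n₁ + 1/n₂) = 0.34 / √(1/61 + 1/19) = 1.2941
Critical value for a two-sided test at α = 0.05: z_{α/2} = 1.960.
Power = Φ(λ − 1.960) + Φ(−λ − 1.960) = Φ(-0.666) + Φ(-3.254) = 0.2528 + 0.0006 = 0.2533.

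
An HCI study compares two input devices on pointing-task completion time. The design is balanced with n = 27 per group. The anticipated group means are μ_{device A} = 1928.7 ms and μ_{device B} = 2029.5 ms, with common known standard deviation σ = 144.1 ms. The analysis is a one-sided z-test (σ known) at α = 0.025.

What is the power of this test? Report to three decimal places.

Standardized effect: d = |μ_{device A} − μ_{device B}| / σ = |1928.7 − 2029.5| / 144.1 = 0.6995
Noncentrality parameter: δ = d·√(n/2) = 0.6995 × √(27/2) = 2.5702
Critical value for a one-sided test at α = 0.025: z_α = 1.960.
Power = Φ(δ − 1.960) = Φ(0.610) = 0.7291.

Power ≈ 0.729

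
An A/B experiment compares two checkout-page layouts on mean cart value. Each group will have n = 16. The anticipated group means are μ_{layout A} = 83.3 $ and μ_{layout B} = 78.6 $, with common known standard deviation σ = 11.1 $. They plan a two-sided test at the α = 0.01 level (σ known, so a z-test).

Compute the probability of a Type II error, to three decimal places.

Standardized effect: d = |μ_{layout A} − μ_{layout B}| / σ = |83.3 − 78.6| / 11.1 = 0.4234
Noncentrality parameter: δ = d·√(n/2) = 0.4234 × √(16/2) = 1.1976
Two-sided α = 0.01 → critical value z_{0.005} = 2.576.
Power = Φ(δ − 2.576) + Φ(−δ − 2.576) = Φ(-1.378) + Φ(-3.773) = 0.0841 + 0.0001 = 0.0842.
Type II error: β = 1 − power = 1 − 0.0842 = 0.9158.

β ≈ 0.916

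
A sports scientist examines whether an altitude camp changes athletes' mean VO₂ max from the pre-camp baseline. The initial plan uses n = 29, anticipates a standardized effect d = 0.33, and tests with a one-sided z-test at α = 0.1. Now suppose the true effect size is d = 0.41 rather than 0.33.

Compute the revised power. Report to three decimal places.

With d = 0.41: δ = d·√n = 0.41 × √29 = 2.2079. Critical value z_{0.1} = 1.282.
Revised power = Φ(δ − 1.282) = Φ(0.926) = 0.8229.

Power ≈ 0.823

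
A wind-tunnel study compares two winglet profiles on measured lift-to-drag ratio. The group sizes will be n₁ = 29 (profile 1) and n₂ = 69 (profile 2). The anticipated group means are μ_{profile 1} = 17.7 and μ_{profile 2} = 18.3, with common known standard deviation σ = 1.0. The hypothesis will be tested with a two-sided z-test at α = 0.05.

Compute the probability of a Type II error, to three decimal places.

Standardized effect: d = |μ_{profile 1} − μ_{profile 2}| / σ = |17.7 − 18.3| / 1.0 = 0.6000
Noncentrality parameter: δ = d / √(1/n₁ + 1/n₂) = 0.6000 / √(1/29 + 1/69) = 2.7112
Critical value for a two-sided test at α = 0.05: z_{α/2} = 1.960.
Power = Φ(δ − 1.960) + Φ(−δ − 1.960) = Φ(0.751) + Φ(-4.671) = 0.7737 + 0.0000 = 0.7737.
Type II error: β = 1 − power = 1 − 0.7737 = 0.2263.

β ≈ 0.226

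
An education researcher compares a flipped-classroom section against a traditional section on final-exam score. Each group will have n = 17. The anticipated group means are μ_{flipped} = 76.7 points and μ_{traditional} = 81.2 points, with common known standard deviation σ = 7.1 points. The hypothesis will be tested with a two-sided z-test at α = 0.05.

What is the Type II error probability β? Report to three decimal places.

Standardized effect: d = |μ_{flipped} − μ_{traditional}| / σ = |76.7 − 81.2| / 7.1 = 0.6338
Noncentrality parameter: δ = d·√(n/2) = 0.6338 × √(17/2) = 1.8478
Critical value for a two-sided test at α = 0.05: z_{α/2} = 1.960.
Power = Φ(δ − 1.960) + Φ(−δ − 1.960) = Φ(-0.112) + Φ(-3.808) = 0.4554 + 0.0001 = 0.4554.
Type II error: β = 1 − power = 1 − 0.4554 = 0.5446.

β ≈ 0.545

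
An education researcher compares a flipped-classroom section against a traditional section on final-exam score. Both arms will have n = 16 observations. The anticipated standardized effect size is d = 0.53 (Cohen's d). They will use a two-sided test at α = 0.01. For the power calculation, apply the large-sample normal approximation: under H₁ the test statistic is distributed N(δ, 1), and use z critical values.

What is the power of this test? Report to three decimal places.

Power ≈ 0.141

Noncentrality parameter: δ = d·√(n/2) = 0.53 × √(16/2) = 1.4991
Critical value for a two-sided test at α = 0.01: z_{α/2} = 2.576.
Power = Φ(δ − 2.576) + Φ(−δ − 2.576) = Φ(-1.077) + Φ(-4.075) = 0.1408 + 0.0000 = 0.1408.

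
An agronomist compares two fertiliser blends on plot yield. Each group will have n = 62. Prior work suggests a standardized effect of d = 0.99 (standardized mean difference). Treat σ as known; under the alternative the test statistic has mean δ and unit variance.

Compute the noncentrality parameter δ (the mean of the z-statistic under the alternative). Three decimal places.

The noncentrality parameter scales effect size by the design's sample-size factor: δ = d·√(n/2) = 0.99 × √(62/2) = 5.5121

δ ≈ 5.512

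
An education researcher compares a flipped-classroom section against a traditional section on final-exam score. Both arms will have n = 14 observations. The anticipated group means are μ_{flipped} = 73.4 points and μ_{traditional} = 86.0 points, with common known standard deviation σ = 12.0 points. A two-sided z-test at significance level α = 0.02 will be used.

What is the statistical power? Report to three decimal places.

Standardized effect: d = |μ_{flipped} − μ_{traditional}| / σ = |73.4 − 86.0| / 12.0 = 1.0500
Noncentrality parameter: δ = d·√(n/2) = 1.0500 × √(14/2) = 2.7780
Critical value for a two-sided test at α = 0.02: z_{α/2} = 2.326.
Power = Φ(δ − 2.326) + Φ(−δ − 2.326) = Φ(0.452) + Φ(-5.104) = 0.6743 + 0.0000 = 0.6743.

Power ≈ 0.674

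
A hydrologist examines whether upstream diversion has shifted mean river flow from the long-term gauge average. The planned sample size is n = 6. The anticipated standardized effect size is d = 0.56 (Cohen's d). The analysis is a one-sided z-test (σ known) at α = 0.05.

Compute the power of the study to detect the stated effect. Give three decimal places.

Noncentrality parameter: δ = d·√n = 0.56 × √6 = 1.3717
Critical value for a one-sided test at α = 0.05: z_α = 1.645.
Power = P(Z > 1.645 − δ) = Φ(-0.273) = 0.3924.

Power ≈ 0.392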